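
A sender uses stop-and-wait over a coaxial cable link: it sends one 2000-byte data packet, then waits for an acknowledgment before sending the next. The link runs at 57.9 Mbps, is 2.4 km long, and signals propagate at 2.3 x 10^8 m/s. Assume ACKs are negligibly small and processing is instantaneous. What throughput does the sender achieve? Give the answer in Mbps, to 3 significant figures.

53.8 Mbps

t_tx = L/R = 16000/57900000 = 0.000276339 s.
t_prop = 2400/2.3e+08 = 1.04348e-05 s; RTT = 2.08696e-05 s.
Cycle = t_tx + RTT = 0.000297208 s.
Throughput = L / cycle = 16000 / 0.000297208 = 53.8 Mbps.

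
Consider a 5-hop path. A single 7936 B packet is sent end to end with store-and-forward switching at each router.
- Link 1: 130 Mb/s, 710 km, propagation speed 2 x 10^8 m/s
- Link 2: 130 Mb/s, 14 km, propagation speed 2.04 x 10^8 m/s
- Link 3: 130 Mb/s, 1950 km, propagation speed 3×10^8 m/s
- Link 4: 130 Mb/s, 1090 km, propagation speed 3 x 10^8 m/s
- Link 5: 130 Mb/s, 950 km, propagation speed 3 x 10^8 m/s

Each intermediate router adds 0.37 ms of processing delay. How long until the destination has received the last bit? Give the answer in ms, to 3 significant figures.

20.8 ms

L = 7936 × 8 = 63488 bits.
Transmission delay per hop = L/R = 63488/130000000 = 0.488369 ms; 5 hops → 2.44185 ms.
Propagation delays (d/s per hop): 3.55, 0.0686275, 6.5, 3.63333, 3.16667 ms; sum = 16.9186 ms.
Processing at 4 router(s): 4 × 0.37 ms = 1.48 ms.
End-to-end = 20.8 ms.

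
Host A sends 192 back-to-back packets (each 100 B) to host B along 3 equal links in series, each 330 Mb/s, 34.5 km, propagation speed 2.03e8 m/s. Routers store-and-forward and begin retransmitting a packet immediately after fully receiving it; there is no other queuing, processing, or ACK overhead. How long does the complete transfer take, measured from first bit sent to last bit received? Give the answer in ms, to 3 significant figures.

0.980 ms

Per-hop transmission t_tx = L/R = 800/330000000 = 0.00242424 ms.
Per-hop propagation t_prop = 34500/2.03e+08 = 0.169951 ms.
Pipeline fill: first packet needs 3·t_tx to clear all hops; remaining 191 packets each add one t_tx.
Total = (3+192-1)·t_tx + 3·t_prop = 194·0.00242424 + 3·0.169951 = 0.980 ms.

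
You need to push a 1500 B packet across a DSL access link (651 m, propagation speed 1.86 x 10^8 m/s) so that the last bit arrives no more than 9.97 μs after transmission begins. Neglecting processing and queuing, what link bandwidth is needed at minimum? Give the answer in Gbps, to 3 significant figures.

L = 12000 bits.
Propagation delay = 651 / 186000000 = 3.5 μs.
Transmission budget = 9.97 − 3.5 = 6.47 μs.
R ≥ L / t_tx = 12000 bits / 6.47e-06 s = 1.85 Gbps.

1.85 Gbps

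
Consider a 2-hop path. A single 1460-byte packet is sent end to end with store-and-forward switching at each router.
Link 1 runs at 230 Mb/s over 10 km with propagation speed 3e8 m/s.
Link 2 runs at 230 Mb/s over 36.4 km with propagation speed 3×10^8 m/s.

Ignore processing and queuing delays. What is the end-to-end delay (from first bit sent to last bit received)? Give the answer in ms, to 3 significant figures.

L = 1460 × 8 = 11680 bits.
Transmission delay per hop = L/R = 11680/230000000 = 0.0507826 ms; 2 hops → 0.101565 ms.
Propagation delays (d/s per hop): 0.0333333, 0.121333 ms; sum = 0.154667 ms.
End-to-end = 0.256 ms.

0.256 ms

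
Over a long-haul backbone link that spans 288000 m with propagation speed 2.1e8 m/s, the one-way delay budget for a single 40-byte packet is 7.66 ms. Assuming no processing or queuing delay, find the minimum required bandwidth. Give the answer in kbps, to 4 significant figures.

50.89 kbps

L = 320 bits.
Propagation delay = 288000 / 210000000 = 1.37143 ms.
Transmission budget = 7.66 − 1.37143 = 6.28857 ms.
R ≥ L / t_tx = 320 bits / 0.00628857 s = 50.89 kbps.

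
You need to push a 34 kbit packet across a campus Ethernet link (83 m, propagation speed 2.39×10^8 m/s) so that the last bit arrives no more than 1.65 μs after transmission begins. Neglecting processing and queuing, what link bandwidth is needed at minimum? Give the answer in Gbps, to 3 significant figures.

26.1 Gbps

Propagation delay = 83 / 239000000 = 0.34728 μs.
Transmission budget = 1.65 − 0.34728 = 1.30272 μs.
R ≥ L / t_tx = 34000 bits / 1.30272e-06 s = 26.1 Gbps.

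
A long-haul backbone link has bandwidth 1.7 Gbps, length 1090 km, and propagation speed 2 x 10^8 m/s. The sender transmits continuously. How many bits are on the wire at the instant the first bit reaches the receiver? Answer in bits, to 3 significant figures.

Propagation delay = 1090000 / 200000000 = 0.00545 s.
BDP = R × t_prop = 1700000000 × 0.00545 = 9265000 bits.

9270000 bits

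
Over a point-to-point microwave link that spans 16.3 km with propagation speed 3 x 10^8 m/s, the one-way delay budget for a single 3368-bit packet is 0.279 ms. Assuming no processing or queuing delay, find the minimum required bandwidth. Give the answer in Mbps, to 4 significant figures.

14.99 Mbps

Propagation delay = 16300 / 300000000 = 0.0543333 ms.
Transmission budget = 0.279 − 0.0543333 = 0.224667 ms.
R ≥ L / t_tx = 3368 bits / 0.000224667 s = 14.99 Mbps.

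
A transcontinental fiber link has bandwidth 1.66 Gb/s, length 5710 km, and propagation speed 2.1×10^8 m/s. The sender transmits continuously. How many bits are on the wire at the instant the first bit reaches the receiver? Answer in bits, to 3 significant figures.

45100000 bits

Propagation delay = 5710000 / 210000000 = 0.0271905 s.
BDP = R × t_prop = 1660000000 × 0.0271905 = 45136200 bits.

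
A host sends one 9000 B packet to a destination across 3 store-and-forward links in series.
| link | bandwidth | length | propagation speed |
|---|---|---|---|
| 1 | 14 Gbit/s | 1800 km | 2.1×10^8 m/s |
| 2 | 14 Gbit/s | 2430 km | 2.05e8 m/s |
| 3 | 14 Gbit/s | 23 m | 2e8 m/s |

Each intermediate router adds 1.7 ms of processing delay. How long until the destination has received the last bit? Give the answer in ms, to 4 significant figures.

23.84 ms

L = 9000 × 8 = 72000 bits.
Transmission delay per hop = L/R = 72000/14000000000 = 0.00514286 ms; 3 hops → 0.0154286 ms.
Propagation delays (d/s per hop): 8.57143, 11.8537, 0.000115 ms; sum = 20.4252 ms.
Processing at 2 router(s): 2 × 1.7 ms = 3.4 ms.
End-to-end = 23.84 ms.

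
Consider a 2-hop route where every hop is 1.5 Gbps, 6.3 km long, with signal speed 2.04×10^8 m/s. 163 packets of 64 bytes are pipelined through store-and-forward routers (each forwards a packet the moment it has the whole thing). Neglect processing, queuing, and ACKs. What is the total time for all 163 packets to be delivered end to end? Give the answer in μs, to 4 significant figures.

117.7 μs

Per-hop transmission t_tx = L/R = 512/1500000000 = 0.341333 μs.
Per-hop propagation t_prop = 6300/204000000 = 30.8824 μs.
Pipeline fill: first packet needs 2·t_tx to clear all hops; remaining 162 packets each add one t_tx.
Total = (2+163-1)·t_tx + 2·t_prop = 164·0.341333 + 2·30.8824 = 117.7 μs.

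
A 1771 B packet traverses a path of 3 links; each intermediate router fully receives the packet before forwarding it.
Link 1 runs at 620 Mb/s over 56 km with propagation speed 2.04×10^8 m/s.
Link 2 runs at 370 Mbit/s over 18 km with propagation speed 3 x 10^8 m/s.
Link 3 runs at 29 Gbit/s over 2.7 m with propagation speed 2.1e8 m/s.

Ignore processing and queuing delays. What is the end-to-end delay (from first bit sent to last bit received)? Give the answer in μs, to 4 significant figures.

L = 1771 × 8 = 14168 bits.
Transmission delays (L/R per hop): 22.8516, 38.2919, 0.488552 μs; sum = 61.6321 μs.
Propagation delays (d/s per hop): 274.51, 60, 0.0128571 μs; sum = 334.523 μs.
End-to-end = 396.2 μs.

396.2 μs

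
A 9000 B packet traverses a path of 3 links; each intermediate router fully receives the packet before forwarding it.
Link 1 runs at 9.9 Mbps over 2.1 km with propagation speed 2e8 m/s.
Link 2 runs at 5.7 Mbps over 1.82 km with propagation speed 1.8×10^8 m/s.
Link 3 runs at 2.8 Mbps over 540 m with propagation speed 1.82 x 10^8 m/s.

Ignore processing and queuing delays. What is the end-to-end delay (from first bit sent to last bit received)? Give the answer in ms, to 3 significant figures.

45.6 ms

L = 9000 × 8 = 72000 bits.
Transmission delays (L/R per hop): 7.27273, 12.6316, 25.7143 ms; sum = 45.6186 ms.
Propagation delays (d/s per hop): 0.0105, 0.0101111, 0.00296703 ms; sum = 0.0235781 ms.
End-to-end = 45.6 ms.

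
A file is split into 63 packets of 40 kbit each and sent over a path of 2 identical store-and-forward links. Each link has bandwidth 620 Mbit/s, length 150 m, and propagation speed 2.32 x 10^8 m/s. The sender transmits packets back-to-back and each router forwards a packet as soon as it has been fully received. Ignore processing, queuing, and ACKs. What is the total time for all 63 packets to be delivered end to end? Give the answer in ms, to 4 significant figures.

4.130 ms

Per-hop transmission t_tx = L/R = 40000/620000000 = 0.0645161 ms.
Per-hop propagation t_prop = 150/2.32e+08 = 0.000646552 ms.
Pipeline fill: first packet needs 2·t_tx to clear all hops; remaining 62 packets each add one t_tx.
Total = (2+63-1)·t_tx + 2·t_prop = 64·0.0645161 + 2·0.000646552 = 4.130 ms.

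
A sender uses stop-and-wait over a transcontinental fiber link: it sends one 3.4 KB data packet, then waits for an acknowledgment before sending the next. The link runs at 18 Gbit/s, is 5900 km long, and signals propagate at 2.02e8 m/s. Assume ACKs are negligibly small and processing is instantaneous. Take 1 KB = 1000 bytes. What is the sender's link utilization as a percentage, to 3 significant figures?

0.00259 %

t_tx = L/R = 27200/18000000000 = 1.51111e-06 s.
t_prop = 5900000/202000000 = 0.0292079 s; RTT = 0.0584158 s.
Cycle = t_tx + RTT = 0.0584174 s.
Utilization = t_tx / cycle = 1.51111e-06/0.0584174 = 0.00259 %.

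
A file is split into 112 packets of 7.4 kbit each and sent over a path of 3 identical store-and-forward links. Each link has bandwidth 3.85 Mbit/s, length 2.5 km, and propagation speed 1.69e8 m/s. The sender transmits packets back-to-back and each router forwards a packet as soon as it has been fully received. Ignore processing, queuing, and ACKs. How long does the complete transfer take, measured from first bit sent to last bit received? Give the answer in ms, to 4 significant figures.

Per-hop transmission t_tx = L/R = 7400/3850000 = 1.92208 ms.
Per-hop propagation t_prop = 2500/169000000 = 0.0147929 ms.
Pipeline fill: first packet needs 3·t_tx to clear all hops; remaining 111 packets each add one t_tx.
Total = (3+112-1)·t_tx + 3·t_prop = 114·1.92208 + 3·0.0147929 = 219.2 ms.

219.2 ms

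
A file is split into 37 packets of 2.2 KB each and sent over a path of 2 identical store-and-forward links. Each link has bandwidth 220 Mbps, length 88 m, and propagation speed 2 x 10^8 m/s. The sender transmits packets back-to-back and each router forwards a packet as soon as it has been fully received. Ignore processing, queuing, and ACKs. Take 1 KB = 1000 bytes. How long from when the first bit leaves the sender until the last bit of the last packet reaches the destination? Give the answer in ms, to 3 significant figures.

3.04 ms

Per-hop transmission t_tx = L/R = 17600/220000000 = 0.08 ms.
Per-hop propagation t_prop = 88/200000000 = 0.00044 ms.
Pipeline fill: first packet needs 2·t_tx to clear all hops; remaining 36 packets each add one t_tx.
Total = (2+37-1)·t_tx + 2·t_prop = 38·0.08 + 2·0.00044 = 3.04 ms.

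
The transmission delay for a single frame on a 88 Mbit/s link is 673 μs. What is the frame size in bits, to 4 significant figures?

59220 bits

L = R × t_tx = 88000000 b/s × 0.000673 s = 59224 bits.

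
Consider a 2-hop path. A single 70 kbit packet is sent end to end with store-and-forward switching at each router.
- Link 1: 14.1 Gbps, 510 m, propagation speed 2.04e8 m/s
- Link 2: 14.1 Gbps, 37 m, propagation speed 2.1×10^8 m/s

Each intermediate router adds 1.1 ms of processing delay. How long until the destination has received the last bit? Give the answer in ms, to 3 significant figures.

1.11 ms

L = 70000 bits.
Transmission delay per hop = L/R = 70000/14100000000 = 0.00496454 ms; 2 hops → 0.00992908 ms.
Propagation delays (d/s per hop): 0.0025, 0.00017619 ms; sum = 0.00267619 ms.
Processing at 1 router(s): 1 × 1.1 ms = 1.1 ms.
End-to-end = 1.11 ms.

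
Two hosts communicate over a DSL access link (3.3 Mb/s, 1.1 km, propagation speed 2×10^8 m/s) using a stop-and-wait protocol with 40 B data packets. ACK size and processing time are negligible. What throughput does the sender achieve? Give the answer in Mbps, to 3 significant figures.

t_tx = L/R = 320/3300000 = 9.69697e-05 s.
t_prop = 1100/200000000 = 5.5e-06 s; RTT = 1.1e-05 s.
Cycle = t_tx + RTT = 0.00010797 s.
Throughput = L / cycle = 320 / 0.00010797 = 2.96 Mbps.

2.96 Mbps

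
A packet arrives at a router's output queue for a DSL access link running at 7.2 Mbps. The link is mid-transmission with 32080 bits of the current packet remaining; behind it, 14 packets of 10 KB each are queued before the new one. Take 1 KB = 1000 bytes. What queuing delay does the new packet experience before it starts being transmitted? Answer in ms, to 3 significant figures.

160 ms

Each queued packet: L/R = 80000/7200000 = 11.1111 ms.
14 queued → 155.556 ms.
Plus remaining 32080 bits of current packet: 4.45556 ms.
Queuing delay = 160 ms.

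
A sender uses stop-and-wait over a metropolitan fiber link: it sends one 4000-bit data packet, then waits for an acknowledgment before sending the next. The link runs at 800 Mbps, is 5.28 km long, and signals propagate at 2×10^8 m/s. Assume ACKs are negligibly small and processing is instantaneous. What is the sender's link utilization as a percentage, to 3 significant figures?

t_tx = L/R = 4000/800000000 = 5e-06 s.
t_prop = 5280/200000000 = 2.64e-05 s; RTT = 5.28e-05 s.
Cycle = t_tx + RTT = 5.78e-05 s.
Utilization = t_tx / cycle = 5e-06/5.78e-05 = 8.65 %.

8.65 %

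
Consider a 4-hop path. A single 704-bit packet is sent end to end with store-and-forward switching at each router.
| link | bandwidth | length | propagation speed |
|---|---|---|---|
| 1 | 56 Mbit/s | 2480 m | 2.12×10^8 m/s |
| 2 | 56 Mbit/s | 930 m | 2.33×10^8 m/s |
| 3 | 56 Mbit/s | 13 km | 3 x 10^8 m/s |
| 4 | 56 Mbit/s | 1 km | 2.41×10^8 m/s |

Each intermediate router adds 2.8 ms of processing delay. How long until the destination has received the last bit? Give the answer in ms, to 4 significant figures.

Transmission delay per hop = L/R = 704/56000000 = 0.0125714 ms; 4 hops → 0.0502857 ms.
Propagation delays (d/s per hop): 0.0116981, 0.00399142, 0.0433333, 0.00414938 ms; sum = 0.0631722 ms.
Processing at 3 router(s): 3 × 2.8 ms = 8.4 ms.
End-to-end = 8.513 ms.

8.513 ms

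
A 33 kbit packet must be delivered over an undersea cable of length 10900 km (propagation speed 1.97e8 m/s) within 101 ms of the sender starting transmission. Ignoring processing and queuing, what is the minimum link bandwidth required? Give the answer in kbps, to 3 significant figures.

723 kbps

Propagation delay = 10900000 / 197000000 = 55.3299 ms.
Transmission budget = 101 − 55.3299 = 45.6701 ms.
R ≥ L / t_tx = 33000 bits / 0.0456701 s = 723 kbps.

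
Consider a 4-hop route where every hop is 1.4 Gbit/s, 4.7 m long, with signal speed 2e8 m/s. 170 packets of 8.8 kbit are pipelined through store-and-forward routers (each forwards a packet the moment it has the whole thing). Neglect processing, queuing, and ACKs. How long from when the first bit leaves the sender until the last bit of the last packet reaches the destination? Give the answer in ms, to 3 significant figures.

1.09 ms

Per-hop transmission t_tx = L/R = 8800/1400000000 = 0.00628571 ms.
Per-hop propagation t_prop = 4.7/200000000 = 2.35e-05 ms.
Pipeline fill: first packet needs 4·t_tx to clear all hops; remaining 169 packets each add one t_tx.
Total = (4+170-1)·t_tx + 4·t_prop = 173·0.00628571 + 4·2.35e-05 = 1.09 ms.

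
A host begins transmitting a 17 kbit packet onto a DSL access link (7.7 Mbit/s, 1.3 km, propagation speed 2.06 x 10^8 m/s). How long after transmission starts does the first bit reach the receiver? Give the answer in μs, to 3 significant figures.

First bit experiences only propagation delay: d/s = 1300/206000000 = 6.31 μs.

6.31 μs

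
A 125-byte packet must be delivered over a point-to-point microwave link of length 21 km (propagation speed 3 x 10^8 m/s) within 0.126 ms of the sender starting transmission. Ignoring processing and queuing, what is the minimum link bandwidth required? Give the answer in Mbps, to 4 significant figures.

L = 1000 bits.
Propagation delay = 21000 / 300000000 = 0.07 ms.
Transmission budget = 0.126 − 0.07 = 0.056 ms.
R ≥ L / t_tx = 1000 bits / 5.6e-05 s = 17.86 Mbps.

17.86 Mbps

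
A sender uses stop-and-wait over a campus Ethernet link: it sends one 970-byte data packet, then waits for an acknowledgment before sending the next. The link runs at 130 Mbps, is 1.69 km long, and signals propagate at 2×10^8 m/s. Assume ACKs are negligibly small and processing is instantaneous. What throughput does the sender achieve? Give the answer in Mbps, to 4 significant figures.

t_tx = L/R = 7760/130000000 = 5.96923e-05 s.
t_prop = 1690/200000000 = 8.45e-06 s; RTT = 1.69e-05 s.
Cycle = t_tx + RTT = 7.65923e-05 s.
Throughput = L / cycle = 7760 / 7.65923e-05 = 101.3 Mbps.

101.3 Mbps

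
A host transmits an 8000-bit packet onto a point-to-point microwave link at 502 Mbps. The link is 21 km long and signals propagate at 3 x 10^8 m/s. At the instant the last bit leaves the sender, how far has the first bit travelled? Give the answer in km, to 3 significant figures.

4.78 km

t_tx = L/R = 8000/502000000 = 1.59363e-05 s.
Distance = s × t_tx = 300000000 × 1.59363e-05 = 4.78 km.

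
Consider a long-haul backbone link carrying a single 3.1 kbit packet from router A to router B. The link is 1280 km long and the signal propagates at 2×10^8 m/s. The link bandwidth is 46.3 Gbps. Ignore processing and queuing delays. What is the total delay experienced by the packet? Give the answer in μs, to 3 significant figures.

6400 μs

L = 3100 bits.
Transmission delay = L/R = 3100 / 46300000000 = 0.0669546 μs.
Propagation delay = d/s = 1280000 m / 200000000 m/s = 6400 μs.
Total = 6400 μs.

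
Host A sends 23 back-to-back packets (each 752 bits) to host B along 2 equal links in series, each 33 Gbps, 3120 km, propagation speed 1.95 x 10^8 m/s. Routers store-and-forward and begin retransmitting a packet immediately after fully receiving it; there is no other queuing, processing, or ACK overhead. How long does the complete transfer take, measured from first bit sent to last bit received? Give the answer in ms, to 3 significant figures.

32.0 ms

Per-hop transmission t_tx = L/R = 752/33000000000 = 2.27879e-05 ms.
Per-hop propagation t_prop = 3120000/195000000 = 16 ms.
Pipeline fill: first packet needs 2·t_tx to clear all hops; remaining 22 packets each add one t_tx.
Total = (2+23-1)·t_tx + 2·t_prop = 24·2.27879e-05 + 2·16 = 32.0 ms.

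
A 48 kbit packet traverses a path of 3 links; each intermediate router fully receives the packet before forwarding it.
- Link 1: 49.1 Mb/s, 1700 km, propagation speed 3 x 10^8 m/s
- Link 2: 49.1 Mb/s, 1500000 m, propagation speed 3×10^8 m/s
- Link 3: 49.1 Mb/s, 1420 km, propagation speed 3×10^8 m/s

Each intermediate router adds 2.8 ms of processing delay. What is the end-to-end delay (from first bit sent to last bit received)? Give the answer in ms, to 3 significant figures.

L = 48000 bits.
Transmission delay per hop = L/R = 48000/49100000 = 0.977597 ms; 3 hops → 2.93279 ms.
Propagation delays (d/s per hop): 5.66667, 5, 4.73333 ms; sum = 15.4 ms.
Processing at 2 router(s): 2 × 2.8 ms = 5.6 ms.
End-to-end = 23.9 ms.

23.9 ms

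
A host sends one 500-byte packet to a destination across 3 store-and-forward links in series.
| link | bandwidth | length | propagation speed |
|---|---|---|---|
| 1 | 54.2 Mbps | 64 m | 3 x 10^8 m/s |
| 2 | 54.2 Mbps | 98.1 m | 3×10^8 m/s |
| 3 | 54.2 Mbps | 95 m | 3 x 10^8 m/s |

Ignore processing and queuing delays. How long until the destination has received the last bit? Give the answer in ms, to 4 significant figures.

0.2223 ms

L = 500 × 8 = 4000 bits.
Transmission delay per hop = L/R = 4000/54200000 = 0.0738007 ms; 3 hops → 0.221402 ms.
Propagation delays (d/s per hop): 0.000213333, 0.000327, 0.000316667 ms; sum = 0.000857 ms.
End-to-end = 0.2223 ms.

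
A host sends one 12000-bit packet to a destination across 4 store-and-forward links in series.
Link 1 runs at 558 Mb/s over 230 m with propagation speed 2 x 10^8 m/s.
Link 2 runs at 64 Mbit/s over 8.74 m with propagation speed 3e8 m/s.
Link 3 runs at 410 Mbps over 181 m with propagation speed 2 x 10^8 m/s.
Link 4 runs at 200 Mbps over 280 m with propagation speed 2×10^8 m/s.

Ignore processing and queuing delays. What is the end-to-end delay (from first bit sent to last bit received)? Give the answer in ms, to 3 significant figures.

Transmission delays (L/R per hop): 0.0215054, 0.1875, 0.0292683, 0.06 ms; sum = 0.298274 ms.
Propagation delays (d/s per hop): 0.00115, 2.91333e-05, 0.000905, 0.0014 ms; sum = 0.00348413 ms.
End-to-end = 0.302 ms.

0.302 ms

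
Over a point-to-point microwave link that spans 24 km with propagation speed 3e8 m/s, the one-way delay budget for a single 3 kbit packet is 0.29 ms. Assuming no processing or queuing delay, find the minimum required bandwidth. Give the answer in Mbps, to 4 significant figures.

Propagation delay = 24000 / 300000000 = 0.08 ms.
Transmission budget = 0.29 − 0.08 = 0.21 ms.
R ≥ L / t_tx = 3000 bits / 0.00021 s = 14.29 Mbps.

14.29 Mbps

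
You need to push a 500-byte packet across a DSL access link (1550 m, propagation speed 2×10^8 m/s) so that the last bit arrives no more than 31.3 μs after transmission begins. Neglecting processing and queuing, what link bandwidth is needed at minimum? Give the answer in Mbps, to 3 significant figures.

170 Mbps

L = 4000 bits.
Propagation delay = 1550 / 200000000 = 7.75 μs.
Transmission budget = 31.3 − 7.75 = 23.55 μs.
R ≥ L / t_tx = 4000 bits / 2.355e-05 s = 170 Mbps.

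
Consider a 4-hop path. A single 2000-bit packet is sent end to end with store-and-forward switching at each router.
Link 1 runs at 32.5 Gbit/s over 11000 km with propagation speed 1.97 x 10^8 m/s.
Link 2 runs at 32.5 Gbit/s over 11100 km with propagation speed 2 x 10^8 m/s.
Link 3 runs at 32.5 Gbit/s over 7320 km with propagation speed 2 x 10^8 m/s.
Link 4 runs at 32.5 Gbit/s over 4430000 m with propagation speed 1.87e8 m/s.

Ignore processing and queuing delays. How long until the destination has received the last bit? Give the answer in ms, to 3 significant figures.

172 ms

Transmission delay per hop = L/R = 2000/32500000000 = 6.15385e-05 ms; 4 hops → 0.000246154 ms.
Propagation delays (d/s per hop): 55.8376, 55.5, 36.6, 23.6898 ms; sum = 171.627 ms.
End-to-end = 172 ms.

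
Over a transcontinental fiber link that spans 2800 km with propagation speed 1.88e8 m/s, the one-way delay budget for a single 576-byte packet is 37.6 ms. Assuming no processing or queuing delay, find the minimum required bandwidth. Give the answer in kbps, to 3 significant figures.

L = 4608 bits.
Propagation delay = 2800000 / 188000000 = 14.8936 ms.
Transmission budget = 37.6 − 14.8936 = 22.7064 ms.
R ≥ L / t_tx = 4608 bits / 0.0227064 s = 203 kbps.

203 kbps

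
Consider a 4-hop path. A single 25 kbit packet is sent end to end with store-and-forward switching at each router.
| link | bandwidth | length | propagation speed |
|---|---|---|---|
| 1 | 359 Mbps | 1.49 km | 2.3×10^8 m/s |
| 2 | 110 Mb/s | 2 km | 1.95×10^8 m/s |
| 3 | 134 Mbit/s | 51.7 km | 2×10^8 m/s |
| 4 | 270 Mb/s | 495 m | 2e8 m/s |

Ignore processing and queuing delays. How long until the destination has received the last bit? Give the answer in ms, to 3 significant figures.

L = 25000 bits.
Transmission delays (L/R per hop): 0.0696379, 0.227273, 0.186567, 0.0925926 ms; sum = 0.57607 ms.
Propagation delays (d/s per hop): 0.00647826, 0.0102564, 0.2585, 0.002475 ms; sum = 0.27771 ms.
End-to-end = 0.854 ms.

0.854 ms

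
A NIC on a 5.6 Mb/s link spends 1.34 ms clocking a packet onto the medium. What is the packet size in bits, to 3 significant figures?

L = R × t_tx = 5600000 b/s × 0.00134 s = 7504 bits.

7500 bits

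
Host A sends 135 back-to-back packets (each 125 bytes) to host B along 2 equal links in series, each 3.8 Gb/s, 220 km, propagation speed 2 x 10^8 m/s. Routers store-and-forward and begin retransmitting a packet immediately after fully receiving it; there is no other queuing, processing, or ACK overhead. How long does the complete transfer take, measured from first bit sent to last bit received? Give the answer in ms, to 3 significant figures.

2.24 ms

Per-hop transmission t_tx = L/R = 1000/3800000000 = 0.000263158 ms.
Per-hop propagation t_prop = 220000/200000000 = 1.1 ms.
Pipeline fill: first packet needs 2·t_tx to clear all hops; remaining 134 packets each add one t_tx.
Total = (2+135-1)·t_tx + 2·t_prop = 136·0.000263158 + 2·1.1 = 2.24 ms.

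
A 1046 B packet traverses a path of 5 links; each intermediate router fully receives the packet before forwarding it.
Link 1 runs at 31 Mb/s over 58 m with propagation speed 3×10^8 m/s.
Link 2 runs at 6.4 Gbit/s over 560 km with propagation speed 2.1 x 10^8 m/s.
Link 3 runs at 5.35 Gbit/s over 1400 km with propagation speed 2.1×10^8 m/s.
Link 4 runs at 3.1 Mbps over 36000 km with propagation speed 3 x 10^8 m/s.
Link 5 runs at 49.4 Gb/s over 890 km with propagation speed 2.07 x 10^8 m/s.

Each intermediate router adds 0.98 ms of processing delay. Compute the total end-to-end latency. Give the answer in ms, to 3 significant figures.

141 ms

L = 1046 × 8 = 8368 bits.
Transmission delays (L/R per hop): 0.269935, 0.0013075, 0.00156411, 2.69935, 0.000169393 ms; sum = 2.97233 ms.
Propagation delays (d/s per hop): 0.000193333, 2.66667, 6.66667, 120, 4.29952 ms; sum = 133.633 ms.
Processing at 4 router(s): 4 × 0.98 ms = 3.92 ms.
End-to-end = 141 ms.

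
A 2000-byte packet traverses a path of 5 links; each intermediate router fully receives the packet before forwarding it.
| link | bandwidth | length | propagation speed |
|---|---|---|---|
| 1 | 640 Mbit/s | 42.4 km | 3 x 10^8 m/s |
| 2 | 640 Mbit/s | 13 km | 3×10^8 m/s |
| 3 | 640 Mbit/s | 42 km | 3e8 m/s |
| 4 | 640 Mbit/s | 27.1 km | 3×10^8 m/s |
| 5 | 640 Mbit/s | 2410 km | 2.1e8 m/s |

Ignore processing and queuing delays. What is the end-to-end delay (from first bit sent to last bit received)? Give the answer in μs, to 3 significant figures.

L = 2000 × 8 = 16000 bits.
Transmission delay per hop = L/R = 16000/640000000 = 25 μs; 5 hops → 125 μs.
Propagation delays (d/s per hop): 141.333, 43.3333, 140, 90.3333, 11476.2 μs; sum = 11891.2 μs.
End-to-end = 12000 μs.

12000 μs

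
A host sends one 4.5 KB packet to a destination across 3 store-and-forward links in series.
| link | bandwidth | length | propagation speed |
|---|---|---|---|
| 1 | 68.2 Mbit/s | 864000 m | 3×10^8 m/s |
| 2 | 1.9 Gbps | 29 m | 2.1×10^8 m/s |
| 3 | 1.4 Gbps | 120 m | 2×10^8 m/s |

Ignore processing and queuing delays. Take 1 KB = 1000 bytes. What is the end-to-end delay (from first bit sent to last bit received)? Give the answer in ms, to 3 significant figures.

L = 36000 bits.
Transmission delays (L/R per hop): 0.527859, 0.0189474, 0.0257143 ms; sum = 0.572521 ms.
Propagation delays (d/s per hop): 2.88, 0.000138095, 0.0006 ms; sum = 2.88074 ms.
End-to-end = 3.45 ms.

3.45 ms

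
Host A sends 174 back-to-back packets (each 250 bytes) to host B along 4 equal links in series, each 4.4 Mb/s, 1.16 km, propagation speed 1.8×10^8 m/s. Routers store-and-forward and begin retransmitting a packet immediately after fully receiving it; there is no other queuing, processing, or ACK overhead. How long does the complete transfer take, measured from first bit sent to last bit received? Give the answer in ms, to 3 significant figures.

80.5 ms

Per-hop transmission t_tx = L/R = 2000/4400000 = 0.454545 ms.
Per-hop propagation t_prop = 1160/180000000 = 0.00644444 ms.
Pipeline fill: first packet needs 4·t_tx to clear all hops; remaining 173 packets each add one t_tx.
Total = (4+174-1)·t_tx + 4·t_prop = 177·0.454545 + 4·0.00644444 = 80.5 ms.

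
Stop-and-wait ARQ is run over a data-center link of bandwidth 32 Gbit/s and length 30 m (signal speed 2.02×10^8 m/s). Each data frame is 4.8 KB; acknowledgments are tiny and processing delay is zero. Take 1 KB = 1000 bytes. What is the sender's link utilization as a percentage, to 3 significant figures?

80.2 %

t_tx = L/R = 38400/32000000000 = 1.2e-06 s.
t_prop = 30/202000000 = 1.48515e-07 s; RTT = 2.9703e-07 s.
Cycle = t_tx + RTT = 1.49703e-06 s.
Utilization = t_tx / cycle = 1.2e-06/1.49703e-06 = 80.2 %.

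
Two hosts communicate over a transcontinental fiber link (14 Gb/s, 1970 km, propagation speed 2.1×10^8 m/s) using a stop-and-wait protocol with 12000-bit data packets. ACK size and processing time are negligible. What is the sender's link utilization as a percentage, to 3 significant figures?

t_tx = L/R = 12000/14000000000 = 8.57143e-07 s.
t_prop = 1970000/210000000 = 0.00938095 s; RTT = 0.0187619 s.
Cycle = t_tx + RTT = 0.0187628 s.
Utilization = t_tx / cycle = 8.57143e-07/0.0187628 = 0.00457 %.

0.00457 %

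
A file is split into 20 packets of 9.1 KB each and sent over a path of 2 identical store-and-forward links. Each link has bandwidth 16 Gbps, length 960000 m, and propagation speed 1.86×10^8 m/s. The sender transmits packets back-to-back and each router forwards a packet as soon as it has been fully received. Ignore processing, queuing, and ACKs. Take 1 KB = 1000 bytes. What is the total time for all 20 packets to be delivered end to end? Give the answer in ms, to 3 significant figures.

10.4 ms

Per-hop transmission t_tx = L/R = 72800/16000000000 = 0.00455 ms.
Per-hop propagation t_prop = 960000/186000000 = 5.16129 ms.
Pipeline fill: first packet needs 2·t_tx to clear all hops; remaining 19 packets each add one t_tx.
Total = (2+20-1)·t_tx + 2·t_prop = 21·0.00455 + 2·5.16129 = 10.4 ms.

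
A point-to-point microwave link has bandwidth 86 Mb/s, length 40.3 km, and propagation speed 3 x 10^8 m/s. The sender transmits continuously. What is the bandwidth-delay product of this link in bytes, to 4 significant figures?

Propagation delay = 40300 / 300000000 = 0.000134333 s.
BDP = R × t_prop = 86000000 × 0.000134333 = 11552.7 bits.
In bytes: 11552.7/8 = 1444 bytes.

1444 bytes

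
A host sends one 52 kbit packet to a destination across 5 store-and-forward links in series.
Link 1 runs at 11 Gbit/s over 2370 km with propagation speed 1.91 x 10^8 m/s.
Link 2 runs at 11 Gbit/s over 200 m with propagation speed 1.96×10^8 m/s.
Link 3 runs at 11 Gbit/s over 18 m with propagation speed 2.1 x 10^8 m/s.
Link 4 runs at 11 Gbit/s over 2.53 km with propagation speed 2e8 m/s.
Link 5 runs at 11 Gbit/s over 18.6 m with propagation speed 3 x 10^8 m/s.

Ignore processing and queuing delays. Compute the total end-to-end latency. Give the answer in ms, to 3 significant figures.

L = 52000 bits.
Transmission delay per hop = L/R = 52000/11000000000 = 0.00472727 ms; 5 hops → 0.0236364 ms.
Propagation delays (d/s per hop): 12.4084, 0.00102041, 8.57143e-05, 0.01265, 6.2e-05 ms; sum = 12.4222 ms.
End-to-end = 12.4 ms.

12.4 ms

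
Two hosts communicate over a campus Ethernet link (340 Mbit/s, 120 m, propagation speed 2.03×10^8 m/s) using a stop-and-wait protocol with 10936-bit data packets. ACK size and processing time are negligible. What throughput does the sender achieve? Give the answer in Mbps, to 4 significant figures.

t_tx = L/R = 10936/340000000 = 3.21647e-05 s.
t_prop = 120/2.03e+08 = 5.91133e-07 s; RTT = 1.18227e-06 s.
Cycle = t_tx + RTT = 3.3347e-05 s.
Throughput = L / cycle = 10936 / 3.3347e-05 = 327.9 Mbps.

327.9 Mbps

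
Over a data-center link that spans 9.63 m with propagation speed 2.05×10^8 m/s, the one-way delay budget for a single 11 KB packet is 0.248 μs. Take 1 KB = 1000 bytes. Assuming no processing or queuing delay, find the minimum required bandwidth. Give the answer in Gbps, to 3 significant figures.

438 Gbps

L = 88000 bits.
Propagation delay = 9.63 / 2.05e+08 = 0.0469756 μs.
Transmission budget = 0.248 − 0.0469756 = 0.201024 μs.
R ≥ L / t_tx = 88000 bits / 2.01024e-07 s = 438 Gbps.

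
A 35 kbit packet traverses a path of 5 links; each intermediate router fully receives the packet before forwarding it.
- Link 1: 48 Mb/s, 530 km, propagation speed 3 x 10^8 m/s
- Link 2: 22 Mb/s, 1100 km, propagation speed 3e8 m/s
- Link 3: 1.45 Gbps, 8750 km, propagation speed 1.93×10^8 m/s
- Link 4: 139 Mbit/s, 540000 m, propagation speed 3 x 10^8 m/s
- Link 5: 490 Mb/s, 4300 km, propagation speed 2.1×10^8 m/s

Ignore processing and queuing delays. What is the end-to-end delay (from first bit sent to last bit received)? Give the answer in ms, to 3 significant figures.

75.7 ms

L = 35000 bits.
Transmission delays (L/R per hop): 0.729167, 1.59091, 0.0241379, 0.251799, 0.0714286 ms; sum = 2.66744 ms.
Propagation delays (d/s per hop): 1.76667, 3.66667, 45.3368, 1.8, 20.4762 ms; sum = 73.0463 ms.
End-to-end = 75.7 ms.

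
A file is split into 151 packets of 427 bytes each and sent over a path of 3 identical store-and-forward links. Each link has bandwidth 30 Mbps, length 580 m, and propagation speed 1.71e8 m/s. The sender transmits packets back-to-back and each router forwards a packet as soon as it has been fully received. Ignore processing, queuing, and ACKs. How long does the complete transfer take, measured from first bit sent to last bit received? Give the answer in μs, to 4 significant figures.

Per-hop transmission t_tx = L/R = 3416/30000000 = 113.867 μs.
Per-hop propagation t_prop = 580/171000000 = 3.39181 μs.
Pipeline fill: first packet needs 3·t_tx to clear all hops; remaining 150 packets each add one t_tx.
Total = (3+151-1)·t_tx + 3·t_prop = 153·113.867 + 3·3.39181 = 17430 μs.

17430 μs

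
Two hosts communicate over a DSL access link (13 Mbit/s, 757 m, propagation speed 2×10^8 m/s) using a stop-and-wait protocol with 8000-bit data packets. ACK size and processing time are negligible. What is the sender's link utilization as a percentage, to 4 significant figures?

t_tx = L/R = 8000/13000000 = 0.000615385 s.
t_prop = 757/200000000 = 3.785e-06 s; RTT = 7.57e-06 s.
Cycle = t_tx + RTT = 0.000622955 s.
Utilization = t_tx / cycle = 0.000615385/0.000622955 = 98.78 %.

98.78 %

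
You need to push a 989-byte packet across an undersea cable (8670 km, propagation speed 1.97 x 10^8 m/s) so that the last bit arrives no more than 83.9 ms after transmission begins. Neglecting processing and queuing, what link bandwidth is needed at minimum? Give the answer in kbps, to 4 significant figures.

198.3 kbps

L = 7912 bits.
Propagation delay = 8670000 / 197000000 = 44.0102 ms.
Transmission budget = 83.9 − 44.0102 = 39.8898 ms.
R ≥ L / t_tx = 7912 bits / 0.0398898 s = 198.3 kbps.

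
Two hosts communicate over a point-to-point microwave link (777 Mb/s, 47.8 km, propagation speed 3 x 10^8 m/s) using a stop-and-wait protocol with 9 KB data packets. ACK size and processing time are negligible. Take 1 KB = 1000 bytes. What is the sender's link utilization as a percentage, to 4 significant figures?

t_tx = L/R = 72000/777000000 = 9.26641e-05 s.
t_prop = 47800/300000000 = 0.000159333 s; RTT = 0.000318667 s.
Cycle = t_tx + RTT = 0.000411331 s.
Utilization = t_tx / cycle = 9.26641e-05/0.000411331 = 22.53 %.

22.53 %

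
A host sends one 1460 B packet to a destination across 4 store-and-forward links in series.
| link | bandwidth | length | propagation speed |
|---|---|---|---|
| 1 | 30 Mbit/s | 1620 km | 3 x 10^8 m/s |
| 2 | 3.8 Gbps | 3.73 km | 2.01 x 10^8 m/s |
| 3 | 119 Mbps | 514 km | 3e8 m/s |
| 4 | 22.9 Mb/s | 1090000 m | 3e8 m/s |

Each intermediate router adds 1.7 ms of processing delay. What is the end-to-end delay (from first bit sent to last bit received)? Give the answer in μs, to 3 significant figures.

L = 1460 × 8 = 11680 bits.
Transmission delays (L/R per hop): 389.333, 3.07368, 98.1513, 510.044 μs; sum = 1000.6 μs.
Propagation delays (d/s per hop): 5400, 18.5572, 1713.33, 3633.33 μs; sum = 10765.2 μs.
Processing at 3 router(s): 3 × 1.7 ms = 5100 μs.
End-to-end = 16900 μs.

16900 μs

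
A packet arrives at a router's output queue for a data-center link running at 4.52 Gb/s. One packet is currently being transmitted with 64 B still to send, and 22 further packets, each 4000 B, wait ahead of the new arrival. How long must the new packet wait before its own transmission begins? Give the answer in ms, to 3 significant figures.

0.156 ms

Each queued packet: L/R = 32000/4520000000 = 0.00707965 ms.
22 queued → 0.155752 ms.
Plus remaining 512 bits of current packet: 0.000113274 ms.
Queuing delay = 0.156 ms.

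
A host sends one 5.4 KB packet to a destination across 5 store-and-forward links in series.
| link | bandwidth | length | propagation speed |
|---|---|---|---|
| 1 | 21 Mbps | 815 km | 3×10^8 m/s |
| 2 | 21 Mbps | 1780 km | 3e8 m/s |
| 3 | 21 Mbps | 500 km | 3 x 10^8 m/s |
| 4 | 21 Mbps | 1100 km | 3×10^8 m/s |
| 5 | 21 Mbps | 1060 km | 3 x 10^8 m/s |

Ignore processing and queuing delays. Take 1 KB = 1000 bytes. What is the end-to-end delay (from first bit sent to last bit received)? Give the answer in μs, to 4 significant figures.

27800 μs

L = 43200 bits.
Transmission delay per hop = L/R = 43200/21000000 = 2057.14 μs; 5 hops → 10285.7 μs.
Propagation delays (d/s per hop): 2716.67, 5933.33, 1666.67, 3666.67, 3533.33 μs; sum = 17516.7 μs.
End-to-end = 27800 μs.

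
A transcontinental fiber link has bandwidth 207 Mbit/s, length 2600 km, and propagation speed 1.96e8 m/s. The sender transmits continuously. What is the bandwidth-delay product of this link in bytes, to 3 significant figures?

Propagation delay = 2600000 / 196000000 = 0.0132653 s.
BDP = R × t_prop = 207000000 × 0.0132653 = 2745920 bits.
In bytes: 2745920/8 = 343000 bytes.

343000 bytes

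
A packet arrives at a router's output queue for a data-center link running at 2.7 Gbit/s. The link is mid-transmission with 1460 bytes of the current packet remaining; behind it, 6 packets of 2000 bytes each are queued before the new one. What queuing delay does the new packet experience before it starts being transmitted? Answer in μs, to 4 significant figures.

Each queued packet: L/R = 16000/2700000000 = 5.92593 μs.
6 queued → 35.5556 μs.
Plus remaining 11680 bits of current packet: 4.32593 μs.
Queuing delay = 39.88 μs.

39.88 μs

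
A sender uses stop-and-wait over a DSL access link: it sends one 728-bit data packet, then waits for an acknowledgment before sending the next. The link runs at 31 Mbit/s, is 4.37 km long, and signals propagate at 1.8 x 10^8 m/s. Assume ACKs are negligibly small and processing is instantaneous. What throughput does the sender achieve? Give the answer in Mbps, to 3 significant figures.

10.1 Mbps

t_tx = L/R = 728/31000000 = 2.34839e-05 s.
t_prop = 4370/180000000 = 2.42778e-05 s; RTT = 4.85556e-05 s.
Cycle = t_tx + RTT = 7.20394e-05 s.
Throughput = L / cycle = 728 / 7.20394e-05 = 10.1 Mbps.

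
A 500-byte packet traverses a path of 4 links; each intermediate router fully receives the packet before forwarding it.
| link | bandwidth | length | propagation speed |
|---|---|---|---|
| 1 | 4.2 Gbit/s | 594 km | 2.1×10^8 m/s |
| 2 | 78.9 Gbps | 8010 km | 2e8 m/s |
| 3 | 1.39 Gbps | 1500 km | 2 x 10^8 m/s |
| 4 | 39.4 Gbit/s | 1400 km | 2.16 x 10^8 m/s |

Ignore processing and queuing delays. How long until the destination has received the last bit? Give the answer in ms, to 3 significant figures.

56.9 ms

L = 500 × 8 = 4000 bits.
Transmission delays (L/R per hop): 0.000952381, 5.06971e-05, 0.0028777, 0.000101523 ms; sum = 0.0039823 ms.
Propagation delays (d/s per hop): 2.82857, 40.05, 7.5, 6.48148 ms; sum = 56.8601 ms.
End-to-end = 56.9 ms.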